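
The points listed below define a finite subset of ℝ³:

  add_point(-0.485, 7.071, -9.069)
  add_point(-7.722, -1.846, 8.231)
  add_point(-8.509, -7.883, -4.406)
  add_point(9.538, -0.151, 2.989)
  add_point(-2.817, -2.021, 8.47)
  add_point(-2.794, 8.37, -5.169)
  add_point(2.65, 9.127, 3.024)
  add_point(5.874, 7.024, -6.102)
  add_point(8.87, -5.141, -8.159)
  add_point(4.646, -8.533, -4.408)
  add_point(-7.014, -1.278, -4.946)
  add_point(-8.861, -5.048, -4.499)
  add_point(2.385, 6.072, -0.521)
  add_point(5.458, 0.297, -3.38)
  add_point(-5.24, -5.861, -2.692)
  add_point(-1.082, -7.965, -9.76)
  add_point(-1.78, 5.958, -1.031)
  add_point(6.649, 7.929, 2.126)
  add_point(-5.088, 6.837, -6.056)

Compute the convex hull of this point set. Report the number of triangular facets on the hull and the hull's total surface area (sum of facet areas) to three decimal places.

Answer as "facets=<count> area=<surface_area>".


facets=24 area=1046.804

Points on the hull: [0, 1, 2, 3, 4, 5, 6, 7, 8, 9, 11, 15, 17, 18] (14 of 19).

Facet areas (half cross-product norm):
  f1: (p1, p4, p6) → 31.1591
  f2: (p1, p2, p11) → 18.4537
  f3: (p1, p2, p4) → 34.3408
  f4: (p18, p0, p11) → 32.2917
  f5: (p18, p1, p11) → 82.0159
  f6: (p17, p7, p3) → 35.8359
  f7: (p17, p7, p6) → 17.5458
  f8: (p17, p4, p3) → 58.3022
  f9: (p17, p4, p6) → 28.1616
  f10: (p8, p7, p0) → 44.0306
  f11: (p8, p7, p3) → 66.0579
  f12: (p5, p1, p6) → 78.0083
  f13: (p5, p18, p1) → 24.2969
  f14: (p5, p18, p0) → 6.8316
  f15: (p5, p7, p6) → 39.0195
  f16: (p5, p7, p0) → 16.4661
  f17: (p15, p8, p0) → 74.8570
  f18: (p15, p0, p11) → 70.8986
  f19: (p15, p2, p11) → 13.0324
  f20: (p9, p4, p3) → 81.3302
  f21: (p9, p8, p3) → 38.7600
  f22: (p9, p2, p4) → 93.9355
  f23: (p9, p15, p2) → 35.3013
  f24: (p9, p15, p8) → 25.8718
Σ area = 1046.804

Euler: V−E+F = 14−36+24 = 2.


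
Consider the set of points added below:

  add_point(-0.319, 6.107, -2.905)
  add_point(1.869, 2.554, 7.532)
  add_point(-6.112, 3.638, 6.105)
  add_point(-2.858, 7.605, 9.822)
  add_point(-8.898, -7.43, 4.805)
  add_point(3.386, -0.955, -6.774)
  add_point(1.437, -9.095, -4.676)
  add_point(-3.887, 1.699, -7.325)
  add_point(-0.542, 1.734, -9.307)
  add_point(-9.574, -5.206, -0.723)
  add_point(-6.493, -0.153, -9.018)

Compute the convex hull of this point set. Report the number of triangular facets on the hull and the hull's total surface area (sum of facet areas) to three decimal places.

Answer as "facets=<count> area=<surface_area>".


facets=16 area=715.275

Hull vertices (10/11): indices [0, 1, 2, 3, 4, 5, 6, 8, 9, 10].

Area of each hull facet:
  f1: (p10, p6, p9) → 58.2382
  f2: (p4, p6, p9) → 36.8537
  f3: (p2, p10, p9) → 59.5925
  f4: (p2, p10, p3) → 33.5724
  f5: (p2, p4, p9) → 33.5544
  f6: (p2, p4, p3) → 22.1101
  f7: (p0, p10, p3) → 60.1221
  f8: (p1, p4, p3) → 54.3382
  f9: (p1, p4, p6) → 99.6975
  f10: (p1, p6, p5) → 63.8510
  f11: (p1, p0, p5) → 49.6862
  f12: (p1, p0, p3) → 40.8952
  f13: (p8, p0, p5) → 20.7408
  f14: (p8, p0, p10) → 23.9269
  f15: (p8, p6, p5) → 21.1122
  f16: (p8, p10, p6) → 36.9832
Σ area = 715.275

Check V−E+F: 10 − 24 + 16 = 2.


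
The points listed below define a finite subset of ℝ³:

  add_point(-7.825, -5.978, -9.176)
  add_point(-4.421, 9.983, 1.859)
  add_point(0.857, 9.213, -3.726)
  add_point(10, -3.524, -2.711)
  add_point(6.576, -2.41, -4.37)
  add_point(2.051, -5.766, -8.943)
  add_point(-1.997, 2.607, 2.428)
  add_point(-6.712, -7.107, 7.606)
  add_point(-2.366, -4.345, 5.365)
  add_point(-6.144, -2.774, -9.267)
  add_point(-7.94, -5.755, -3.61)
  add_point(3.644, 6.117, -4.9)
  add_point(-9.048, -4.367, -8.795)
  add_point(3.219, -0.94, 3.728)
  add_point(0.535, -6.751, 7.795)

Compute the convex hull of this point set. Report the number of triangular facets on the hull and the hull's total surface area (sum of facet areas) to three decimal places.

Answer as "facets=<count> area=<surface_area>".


Extreme-point indices: [0, 1, 2, 3, 5, 7, 9, 10, 11, 12, 13, 14] — 12 of 15 on the boundary.

Area of each hull facet:
  f1: (p7, p1, p12) → 136.6749
  f2: (p2, p1, p12) → 67.4545
  f3: (p13, p2, p3) → 62.0963
  f4: (p13, p2, p1) → 48.3195
  f5: (p10, p7, p12) → 5.2441
  f6: (p10, p0, p12) → 5.5821
  f7: (p10, p0, p7) → 6.4528
  f8: (p14, p13, p3) → 33.7280
  f9: (p14, p7, p1) → 65.0701
  f10: (p14, p13, p1) → 44.3354
  f11: (p5, p14, p3) → 74.5520
  f12: (p5, p0, p7) → 82.9575
  f13: (p5, p14, p7) → 60.9603
  f14: (p11, p2, p3) → 11.8650
  f15: (p11, p5, p3) → 56.9592
  f16: (p9, p11, p5) → 54.2038
  f17: (p9, p0, p12) → 3.3934
  f18: (p9, p5, p0) → 15.6611
  f19: (p9, p2, p12) → 16.9239
  f20: (p9, p11, p2) → 30.0146
Σ area = 882.449

Check V−E+F: 12 − 30 + 20 = 2.

facets=20 area=882.449


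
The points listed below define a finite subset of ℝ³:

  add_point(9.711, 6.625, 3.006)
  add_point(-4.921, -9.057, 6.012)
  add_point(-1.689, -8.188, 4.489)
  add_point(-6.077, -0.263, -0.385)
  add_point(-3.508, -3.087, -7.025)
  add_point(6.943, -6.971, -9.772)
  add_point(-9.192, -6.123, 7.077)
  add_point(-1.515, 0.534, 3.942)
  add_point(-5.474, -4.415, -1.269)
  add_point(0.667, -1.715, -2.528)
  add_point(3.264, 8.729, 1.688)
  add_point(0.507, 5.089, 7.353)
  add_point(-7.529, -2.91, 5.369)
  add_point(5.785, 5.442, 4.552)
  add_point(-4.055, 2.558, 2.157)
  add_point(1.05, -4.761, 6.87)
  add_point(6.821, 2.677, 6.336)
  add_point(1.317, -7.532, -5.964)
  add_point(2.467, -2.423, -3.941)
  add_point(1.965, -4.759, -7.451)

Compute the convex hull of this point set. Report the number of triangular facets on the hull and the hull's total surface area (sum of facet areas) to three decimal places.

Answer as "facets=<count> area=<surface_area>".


facets=24 area=816.842

14 of the 20 inputs are extreme points: [0, 1, 2, 3, 4, 5, 6, 10, 11, 12, 14, 15, 16, 17].

Facet areas (half cross-product norm):
  f1: (p10, p5, p0) → 65.0847
  f2: (p4, p10, p5) → 92.8240
  f3: (p11, p10, p0) → 25.0989
  f4: (p11, p15, p6) → 50.8870
  f5: (p17, p4, p5) → 20.1703
  f6: (p3, p4, p6) → 32.2844
  f7: (p3, p4, p10) → 49.7100
  f8: (p16, p5, p0) → 54.9926
  f9: (p16, p15, p5) → 82.8359
  f10: (p16, p11, p0) → 19.2987
  f11: (p16, p11, p15) → 30.7870
  f12: (p1, p17, p5) → 21.9635
  f13: (p1, p15, p6) → 18.6491
  f14: (p1, p4, p6) → 38.0911
  f15: (p1, p17, p4) → 44.8410
  f16: (p12, p11, p6) → 14.5603
  f17: (p12, p3, p6) → 7.8324
  f18: (p14, p11, p10) → 26.5137
  f19: (p14, p3, p10) → 13.5867
  f20: (p14, p12, p11) → 25.8153
  f21: (p14, p12, p3) → 13.8171
  f22: (p2, p15, p5) → 41.6020
  f23: (p2, p1, p5) → 17.3866
  f24: (p2, p1, p15) → 8.2092
Σ area = 816.842

Check V−E+F: 14 − 36 + 24 = 2.


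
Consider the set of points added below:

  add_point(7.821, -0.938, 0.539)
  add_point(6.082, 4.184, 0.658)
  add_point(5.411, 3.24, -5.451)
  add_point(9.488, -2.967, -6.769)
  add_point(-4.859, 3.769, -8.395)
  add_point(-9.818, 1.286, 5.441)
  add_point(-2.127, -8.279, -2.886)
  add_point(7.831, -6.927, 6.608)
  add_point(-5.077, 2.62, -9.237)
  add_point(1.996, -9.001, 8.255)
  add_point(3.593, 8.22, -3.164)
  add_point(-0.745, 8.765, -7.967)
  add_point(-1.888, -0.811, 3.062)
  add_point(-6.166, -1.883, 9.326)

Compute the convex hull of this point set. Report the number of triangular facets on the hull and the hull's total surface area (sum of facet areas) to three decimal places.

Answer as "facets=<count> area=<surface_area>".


12 of the 14 inputs are extreme points: [0, 1, 3, 4, 5, 6, 7, 8, 9, 10, 11, 13].

Triangle areas on the boundary:
  f1: (p8, p11, p3) → 58.0631
  f2: (p6, p8, p5) → 88.6489
  f3: (p6, p8, p3) → 83.0286
  f4: (p4, p11, p5) → 46.4339
  f5: (p4, p8, p5) → 10.0236
  f6: (p4, p8, p11) → 3.0982
  f7: (p10, p11, p3) → 42.0934
  f8: (p10, p1, p3) → 32.7602
  f9: (p10, p11, p5) → 56.0536
  f10: (p7, p6, p3) → 81.6500
  f11: (p0, p1, p3) → 19.7782
  f12: (p0, p7, p3) → 28.9321
  f13: (p0, p7, p1) → 17.5352
  f14: (p9, p7, p6) → 38.0732
  f15: (p13, p6, p5) → 44.1155
  f16: (p13, p9, p6) → 63.3511
  f17: (p13, p9, p7) → 30.2653
  f18: (p13, p7, p1) → 90.6866
  f19: (p13, p10, p5) → 53.7977
  f20: (p13, p10, p1) → 47.3826
Σ area = 935.771

Euler: V−E+F = 12−30+20 = 2.

facets=20 area=935.771


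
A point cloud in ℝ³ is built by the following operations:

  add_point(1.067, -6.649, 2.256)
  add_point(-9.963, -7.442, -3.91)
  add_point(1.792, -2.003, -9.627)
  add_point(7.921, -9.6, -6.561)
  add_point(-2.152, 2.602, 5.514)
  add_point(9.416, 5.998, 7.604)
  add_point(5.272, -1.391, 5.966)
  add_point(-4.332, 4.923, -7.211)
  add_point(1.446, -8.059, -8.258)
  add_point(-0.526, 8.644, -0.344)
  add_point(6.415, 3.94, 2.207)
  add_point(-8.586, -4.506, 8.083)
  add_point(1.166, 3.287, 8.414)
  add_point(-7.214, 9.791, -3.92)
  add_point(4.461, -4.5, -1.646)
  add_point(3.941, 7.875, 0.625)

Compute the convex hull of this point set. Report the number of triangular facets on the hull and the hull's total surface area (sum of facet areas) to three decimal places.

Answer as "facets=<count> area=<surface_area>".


facets=22 area=1090.787

Points on the hull: [0, 1, 2, 3, 5, 6, 7, 8, 9, 11, 12, 13, 15] (13 of 16).

Per-facet area ½‖(b−a)×(c−a)‖:
  f1: (p11, p13, p1) → 104.9522
  f2: (p11, p3, p1) → 112.9021
  f3: (p12, p13, p5) → 67.8389
  f4: (p12, p11, p5) → 19.9871
  f5: (p12, p11, p13) → 100.0466
  f6: (p6, p3, p5) → 55.4426
  f7: (p6, p11, p5) → 48.5515
  f8: (p7, p13, p1) → 42.6565
  f9: (p7, p2, p1) → 63.2186
  f10: (p8, p3, p1) → 25.0111
  f11: (p8, p2, p1) → 37.8851
  f12: (p8, p2, p3) → 20.8312
  f13: (p15, p3, p5) → 87.5084
  f14: (p15, p2, p3) → 72.0644
  f15: (p15, p7, p2) → 55.9564
  f16: (p15, p7, p13) → 37.6459
  f17: (p0, p11, p3) → 23.6316
  f18: (p0, p6, p3) → 43.3239
  f19: (p0, p6, p11) → 43.9452
  f20: (p9, p13, p5) → 9.3489
  f21: (p9, p15, p5) → 13.2218
  f22: (p9, p15, p13) → 4.8169
Σ area = 1090.787

Euler: V−E+F = 13−33+22 = 2.


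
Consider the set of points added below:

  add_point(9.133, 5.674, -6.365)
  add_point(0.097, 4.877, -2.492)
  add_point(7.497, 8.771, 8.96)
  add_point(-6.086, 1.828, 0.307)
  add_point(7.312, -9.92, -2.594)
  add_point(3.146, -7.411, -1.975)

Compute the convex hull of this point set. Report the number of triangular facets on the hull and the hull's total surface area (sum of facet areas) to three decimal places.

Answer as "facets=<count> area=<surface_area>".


facets=8 area=552.772

Points on the hull: [0, 1, 2, 3, 4, 5] (6 of 6).

Per-facet area ½‖(b−a)×(c−a)‖:
  f1: (p2, p4, p0) → 126.7594
  f2: (p1, p0, p3) → 12.3019
  f3: (p1, p2, p3) → 51.1796
  f4: (p1, p2, p0) → 68.7477
  f5: (p5, p0, p3) → 95.7823
  f6: (p5, p4, p0) → 36.7863
  f7: (p5, p2, p3) → 114.3988
  f8: (p5, p2, p4) → 46.8163
Σ area = 552.772

Check V−E+F: 6 − 12 + 8 = 2.


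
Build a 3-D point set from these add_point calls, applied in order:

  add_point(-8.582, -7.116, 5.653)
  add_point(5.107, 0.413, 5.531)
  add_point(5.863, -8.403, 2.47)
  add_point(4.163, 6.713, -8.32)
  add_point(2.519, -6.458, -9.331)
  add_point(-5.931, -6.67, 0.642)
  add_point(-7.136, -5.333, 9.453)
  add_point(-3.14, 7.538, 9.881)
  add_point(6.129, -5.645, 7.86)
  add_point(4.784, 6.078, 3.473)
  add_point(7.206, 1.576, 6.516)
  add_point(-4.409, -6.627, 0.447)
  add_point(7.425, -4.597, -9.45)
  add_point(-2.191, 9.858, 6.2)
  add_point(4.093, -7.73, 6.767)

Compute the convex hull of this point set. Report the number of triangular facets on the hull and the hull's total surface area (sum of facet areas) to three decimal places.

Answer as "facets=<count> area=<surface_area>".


Points on the hull: [0, 2, 3, 4, 5, 6, 7, 8, 9, 10, 12, 13, 14] (13 of 15).

Per-facet area ½‖(b−a)×(c−a)‖:
  f1: (p8, p2, p12) → 27.3663
  f2: (p7, p13, p0) → 34.0730
  f3: (p14, p2, p0) → 28.5129
  f4: (p14, p8, p2) → 7.2002
  f5: (p4, p3, p12) → 30.9346
  f6: (p4, p2, p0) → 91.9561
  f7: (p4, p2, p12) → 32.0893
  f8: (p5, p13, p0) → 50.4312
  f9: (p5, p3, p13) → 133.3968
  f10: (p5, p4, p0) → 8.2870
  f11: (p5, p4, p3) → 86.9502
  f12: (p10, p7, p13) → 27.3053
  f13: (p10, p7, p8) → 43.9652
  f14: (p10, p8, p12) → 62.5042
  f15: (p10, p3, p12) → 91.0158
  f16: (p6, p14, p0) → 26.1611
  f17: (p6, p14, p8) → 16.7641
  f18: (p6, p7, p0) → 25.7983
  f19: (p6, p7, p8) → 86.8005
  f20: (p9, p3, p13) → 47.9490
  f21: (p9, p10, p13) → 21.4176
  f22: (p9, p10, p3) → 28.8546
Σ area = 1009.733

Check V−E+F: 13 − 33 + 22 = 2.

facets=22 area=1009.733


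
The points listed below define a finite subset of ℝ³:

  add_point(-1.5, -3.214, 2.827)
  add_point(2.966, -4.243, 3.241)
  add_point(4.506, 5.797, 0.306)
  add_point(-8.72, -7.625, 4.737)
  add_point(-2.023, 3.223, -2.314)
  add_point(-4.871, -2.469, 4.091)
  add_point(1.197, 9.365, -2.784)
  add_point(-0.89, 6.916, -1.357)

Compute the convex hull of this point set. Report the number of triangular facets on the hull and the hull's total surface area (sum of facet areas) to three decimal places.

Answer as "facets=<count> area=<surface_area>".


Points on the hull: [1, 2, 3, 4, 5, 6, 7] (7 of 8).

Per-facet area ½‖(b−a)×(c−a)‖:
  f1: (p4, p6, p2) → 18.9985
  f2: (p7, p6, p2) → 9.6530
  f3: (p7, p5, p2) → 33.2541
  f4: (p7, p5, p3) → 16.3319
  f5: (p7, p4, p3) → 20.5461
  f6: (p7, p4, p6) → 4.8826
  f7: (p1, p5, p2) → 42.6845
  f8: (p1, p4, p2) → 37.0053
  f9: (p1, p5, p3) → 23.7959
  f10: (p1, p4, p3) → 63.5174
Σ area = 270.669

Euler characteristic 7−15+10 = 2 ✓

facets=10 area=270.669


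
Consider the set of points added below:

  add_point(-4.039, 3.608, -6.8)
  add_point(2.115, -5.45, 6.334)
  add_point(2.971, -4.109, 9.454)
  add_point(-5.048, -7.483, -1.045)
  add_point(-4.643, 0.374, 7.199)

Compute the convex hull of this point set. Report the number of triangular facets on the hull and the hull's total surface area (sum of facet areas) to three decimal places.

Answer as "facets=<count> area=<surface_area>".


facets=6 area=281.391

5 of the 5 inputs are extreme points: [0, 1, 2, 3, 4].

Per-facet area ½‖(b−a)×(c−a)‖:
  f1: (p1, p2, p3) → 9.1037
  f2: (p1, p0, p3) → 65.3991
  f3: (p1, p0, p2) → 24.6166
  f4: (p4, p2, p3) → 51.5145
  f5: (p4, p0, p3) → 68.5543
  f6: (p4, p0, p2) → 62.2026
Σ area = 281.391

Euler: V−E+F = 5−9+6 = 2.


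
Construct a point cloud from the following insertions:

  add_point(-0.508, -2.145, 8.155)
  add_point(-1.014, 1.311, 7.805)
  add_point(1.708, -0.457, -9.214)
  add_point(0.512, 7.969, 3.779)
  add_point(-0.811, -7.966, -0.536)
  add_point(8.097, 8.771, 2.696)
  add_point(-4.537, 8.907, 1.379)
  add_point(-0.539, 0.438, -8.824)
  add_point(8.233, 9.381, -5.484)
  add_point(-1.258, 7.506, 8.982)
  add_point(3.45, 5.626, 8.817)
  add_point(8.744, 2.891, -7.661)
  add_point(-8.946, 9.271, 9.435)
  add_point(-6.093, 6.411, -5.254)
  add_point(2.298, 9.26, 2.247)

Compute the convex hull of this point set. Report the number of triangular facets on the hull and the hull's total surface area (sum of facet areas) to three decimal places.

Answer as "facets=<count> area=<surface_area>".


facets=22 area=910.402

13 of the 15 inputs are extreme points: [0, 2, 4, 5, 6, 7, 8, 9, 10, 11, 12, 13, 14].

Area of each hull facet:
  f1: (p2, p4, p11) → 44.3008
  f2: (p13, p4, p12) → 121.9026
  f3: (p8, p2, p11) → 25.0584
  f4: (p0, p4, p11) → 84.3331
  f5: (p0, p4, p12) → 64.4597
  f6: (p0, p10, p12) → 55.6465
  f7: (p14, p8, p12) → 22.1499
  f8: (p6, p13, p12) → 23.4122
  f9: (p6, p8, p12) → 36.6006
  f10: (p6, p8, p13) → 51.1817
  f11: (p7, p8, p2) → 15.0050
  f12: (p7, p8, p13) → 57.1123
  f13: (p7, p2, p4) → 14.3451
  f14: (p7, p13, p4) → 51.6833
  f15: (p5, p0, p11) → 89.0514
  f16: (p5, p0, p10) → 30.7018
  f17: (p5, p8, p11) → 27.2838
  f18: (p5, p14, p8) → 23.8895
  f19: (p5, p14, p12) → 23.5891
  f20: (p9, p10, p12) → 3.1148
  f21: (p9, p5, p12) → 26.3076
  f22: (p9, p5, p10) → 19.2728
Σ area = 910.402

Euler: V−E+F = 13−33+22 = 2.


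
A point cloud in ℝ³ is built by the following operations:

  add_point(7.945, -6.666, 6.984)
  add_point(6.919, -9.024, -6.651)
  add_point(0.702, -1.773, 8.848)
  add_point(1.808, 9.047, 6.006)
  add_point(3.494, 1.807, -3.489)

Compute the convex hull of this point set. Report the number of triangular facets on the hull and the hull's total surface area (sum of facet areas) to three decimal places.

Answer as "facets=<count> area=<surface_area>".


Points on the hull: [0, 1, 2, 3, 4] (5 of 5).

Per-facet area ½‖(b−a)×(c−a)‖:
  f1: (p3, p0, p2) → 46.1612
  f2: (p1, p0, p2) → 60.2222
  f3: (p4, p3, p2) → 63.1021
  f4: (p4, p1, p2) → 77.3496
  f5: (p4, p3, p0) → 84.1640
  f6: (p4, p1, p0) → 75.0426
Σ area = 406.042

Check V−E+F: 5 − 9 + 6 = 2.

facets=6 area=406.042


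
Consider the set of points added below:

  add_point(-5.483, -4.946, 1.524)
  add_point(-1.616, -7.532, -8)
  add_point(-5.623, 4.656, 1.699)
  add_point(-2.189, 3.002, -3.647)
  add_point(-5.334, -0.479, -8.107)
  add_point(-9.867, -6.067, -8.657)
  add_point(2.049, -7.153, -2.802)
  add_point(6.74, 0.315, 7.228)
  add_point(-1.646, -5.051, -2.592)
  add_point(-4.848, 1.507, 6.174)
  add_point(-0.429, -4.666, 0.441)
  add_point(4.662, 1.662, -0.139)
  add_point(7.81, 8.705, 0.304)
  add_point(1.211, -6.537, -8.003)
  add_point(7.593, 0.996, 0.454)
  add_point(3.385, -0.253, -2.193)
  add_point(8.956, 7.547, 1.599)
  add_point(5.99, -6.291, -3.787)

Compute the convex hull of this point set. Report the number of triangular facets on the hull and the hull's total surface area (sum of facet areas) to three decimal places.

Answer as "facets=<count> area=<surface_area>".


Points on the hull: [0, 1, 2, 4, 5, 6, 7, 9, 12, 13, 14, 16, 17] (13 of 18).

Triangle areas on the boundary:
  f1: (p4, p2, p5) → 36.4372
  f2: (p9, p7, p16) → 54.8605
  f3: (p9, p2, p5) → 42.0887
  f4: (p14, p7, p16) → 23.2650
  f5: (p14, p17, p16) → 9.9218
  f6: (p14, p17, p7) → 27.2301
  f7: (p13, p17, p1) → 6.6423
  f8: (p13, p1, p5) → 6.2554
  f9: (p13, p4, p5) → 32.1150
  f10: (p6, p17, p7) → 26.6914
  f11: (p6, p17, p1) → 12.3179
  f12: (p0, p9, p7) → 46.6091
  f13: (p0, p6, p7) → 58.5756
  f14: (p0, p9, p5) → 33.9589
  f15: (p0, p1, p5) → 42.0462
  f16: (p0, p6, p1) → 28.4697
  f17: (p12, p13, p4) → 79.2188
  f18: (p12, p17, p16) → 15.5018
  f19: (p12, p13, p17) → 47.6551
  f20: (p12, p4, p2) → 78.0426
  f21: (p12, p9, p16) → 16.3217
  f22: (p12, p9, p2) → 38.7226
Σ area = 762.947

Euler: V−E+F = 13−33+22 = 2.

facets=22 area=762.947


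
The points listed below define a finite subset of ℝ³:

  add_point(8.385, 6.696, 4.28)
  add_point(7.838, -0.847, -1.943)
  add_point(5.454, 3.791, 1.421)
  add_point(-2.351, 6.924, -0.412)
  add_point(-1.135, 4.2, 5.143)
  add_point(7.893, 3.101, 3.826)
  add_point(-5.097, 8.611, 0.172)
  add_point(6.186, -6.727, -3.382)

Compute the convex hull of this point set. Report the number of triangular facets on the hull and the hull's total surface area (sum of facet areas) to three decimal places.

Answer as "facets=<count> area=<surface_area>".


facets=10 area=310.368

Extreme-point indices: [0, 1, 3, 4, 5, 6, 7] — 7 of 8 on the boundary.

Area of each hull facet:
  f1: (p4, p0, p6) → 36.5396
  f2: (p4, p7, p6) → 58.0824
  f3: (p5, p4, p0) → 16.8020
  f4: (p5, p4, p7) → 56.4942
  f5: (p5, p1, p0) → 9.6171
  f6: (p5, p1, p7) → 15.2092
  f7: (p3, p0, p6) → 13.5776
  f8: (p3, p1, p0) → 54.9102
  f9: (p3, p7, p6) → 11.7439
  f10: (p3, p1, p7) → 37.3922
Σ area = 310.368

Euler characteristic 7−15+10 = 2 ✓


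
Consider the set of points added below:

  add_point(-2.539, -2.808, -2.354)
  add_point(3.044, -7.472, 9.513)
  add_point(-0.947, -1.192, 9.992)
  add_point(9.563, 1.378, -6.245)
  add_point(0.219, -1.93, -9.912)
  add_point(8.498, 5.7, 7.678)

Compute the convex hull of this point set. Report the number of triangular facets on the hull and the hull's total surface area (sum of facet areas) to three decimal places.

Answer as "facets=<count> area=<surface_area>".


facets=8 area=549.633

6 of the 6 inputs are extreme points: [0, 1, 2, 3, 4, 5].

Per-facet area ½‖(b−a)×(c−a)‖:
  f1: (p5, p1, p3) → 104.2739
  f2: (p2, p1, p0) → 46.5456
  f3: (p2, p5, p0) → 74.7980
  f4: (p2, p5, p1) → 44.3791
  f5: (p4, p1, p0) → 40.4538
  f6: (p4, p1, p3) → 100.2276
  f7: (p4, p5, p0) → 66.8489
  f8: (p4, p5, p3) → 72.1057
Σ area = 549.633

Euler characteristic 6−12+8 = 2 ✓


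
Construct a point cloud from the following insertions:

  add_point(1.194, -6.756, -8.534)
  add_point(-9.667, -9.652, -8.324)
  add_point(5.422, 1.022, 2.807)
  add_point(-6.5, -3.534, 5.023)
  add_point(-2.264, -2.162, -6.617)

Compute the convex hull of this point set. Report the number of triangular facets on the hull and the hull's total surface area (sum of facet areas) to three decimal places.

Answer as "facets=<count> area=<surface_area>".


facets=6 area=373.540

5 of the 5 inputs are extreme points: [0, 1, 2, 3, 4].

Per-facet area ½‖(b−a)×(c−a)‖:
  f1: (p3, p0, p1) → 80.7507
  f2: (p3, p0, p2) → 88.1018
  f3: (p4, p0, p1) → 31.7625
  f4: (p4, p0, p2) → 37.9737
  f5: (p4, p3, p1) → 65.5820
  f6: (p4, p3, p2) → 69.3691
Σ area = 373.540

Euler: V−E+F = 5−9+6 = 2.


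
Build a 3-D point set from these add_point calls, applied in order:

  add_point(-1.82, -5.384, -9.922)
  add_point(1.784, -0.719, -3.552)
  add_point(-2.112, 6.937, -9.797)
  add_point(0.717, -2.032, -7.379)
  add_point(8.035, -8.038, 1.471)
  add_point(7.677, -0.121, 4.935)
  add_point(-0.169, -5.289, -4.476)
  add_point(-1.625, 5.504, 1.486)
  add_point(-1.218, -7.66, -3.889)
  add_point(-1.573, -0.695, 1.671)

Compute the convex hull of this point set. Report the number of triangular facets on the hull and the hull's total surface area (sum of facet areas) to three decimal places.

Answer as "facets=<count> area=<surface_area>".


Points on the hull: [0, 2, 3, 4, 5, 7, 8, 9] (8 of 10).

Per-facet area ½‖(b−a)×(c−a)‖:
  f1: (p5, p4, p2) → 82.2502
  f2: (p9, p0, p2) → 71.1803
  f3: (p9, p5, p4) → 42.0268
  f4: (p3, p4, p2) → 40.7004
  f5: (p3, p0, p2) → 22.3383
  f6: (p3, p0, p4) → 30.0652
  f7: (p7, p5, p2) → 59.5881
  f8: (p7, p9, p2) → 34.8711
  f9: (p7, p9, p5) → 30.4445
  f10: (p8, p0, p4) → 28.7175
  f11: (p8, p9, p4) → 46.1989
  f12: (p8, p9, p0) → 27.5267
Σ area = 515.908

Euler: V−E+F = 8−18+12 = 2.

facets=12 area=515.908


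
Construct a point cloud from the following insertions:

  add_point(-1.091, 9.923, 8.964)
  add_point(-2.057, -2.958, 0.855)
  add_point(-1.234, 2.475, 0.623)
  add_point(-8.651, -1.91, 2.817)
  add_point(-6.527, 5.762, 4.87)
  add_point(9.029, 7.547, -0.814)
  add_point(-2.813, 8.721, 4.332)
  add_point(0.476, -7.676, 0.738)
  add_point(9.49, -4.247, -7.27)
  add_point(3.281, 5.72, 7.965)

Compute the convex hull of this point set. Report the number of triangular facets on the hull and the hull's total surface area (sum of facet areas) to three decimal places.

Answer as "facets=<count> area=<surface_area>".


facets=14 area=660.456

9 of the 10 inputs are extreme points: [0, 2, 3, 4, 5, 6, 7, 8, 9].

Per-facet area ½‖(b−a)×(c−a)‖:
  f1: (p7, p8, p3) → 56.4117
  f2: (p9, p0, p3) → 45.7037
  f3: (p9, p7, p3) → 78.2791
  f4: (p9, p7, p8) → 96.7787
  f5: (p2, p8, p3) → 57.1147
  f6: (p2, p6, p8) → 33.6047
  f7: (p5, p6, p8) → 83.1626
  f8: (p5, p6, p0) → 32.8794
  f9: (p5, p9, p8) → 69.1119
  f10: (p5, p9, p0) → 29.9926
  f11: (p4, p2, p3) → 28.8431
  f12: (p4, p2, p6) → 16.9507
  f13: (p4, p0, p3) → 20.0574
  f14: (p4, p6, p0) → 11.5660
Σ area = 660.456

Euler characteristic 9−21+14 = 2 ✓


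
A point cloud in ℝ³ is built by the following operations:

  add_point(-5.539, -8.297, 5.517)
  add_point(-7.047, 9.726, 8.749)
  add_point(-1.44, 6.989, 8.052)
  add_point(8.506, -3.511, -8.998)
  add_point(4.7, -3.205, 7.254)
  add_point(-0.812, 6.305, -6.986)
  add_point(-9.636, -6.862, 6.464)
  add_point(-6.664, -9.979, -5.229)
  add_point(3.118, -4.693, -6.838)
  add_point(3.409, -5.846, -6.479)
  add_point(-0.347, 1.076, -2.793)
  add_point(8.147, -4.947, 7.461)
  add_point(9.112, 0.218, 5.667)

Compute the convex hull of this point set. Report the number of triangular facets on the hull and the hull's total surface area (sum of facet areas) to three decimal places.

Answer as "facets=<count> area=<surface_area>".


facets=16 area=1091.927

10 of the 13 inputs are extreme points: [0, 1, 2, 3, 5, 6, 7, 9, 11, 12].

Area of each hull facet:
  f1: (p5, p3, p12) → 99.0983
  f2: (p11, p1, p6) → 146.3825
  f3: (p11, p3, p12) → 41.9163
  f4: (p2, p11, p12) → 33.9130
  f5: (p2, p11, p1) → 20.6856
  f6: (p2, p5, p12) → 93.2116
  f7: (p2, p5, p1) → 46.6247
  f8: (p7, p5, p3) → 107.5609
  f9: (p7, p1, p6) → 99.4669
  f10: (p7, p5, p1) → 150.1046
  f11: (p9, p11, p3) → 45.1135
  f12: (p9, p7, p3) → 10.2866
  f13: (p9, p7, p11) → 79.0196
  f14: (p0, p11, p6) → 19.6926
  f15: (p0, p7, p6) → 23.9625
  f16: (p0, p7, p11) → 74.8880
Σ area = 1091.927

Euler characteristic 10−24+16 = 2 ✓


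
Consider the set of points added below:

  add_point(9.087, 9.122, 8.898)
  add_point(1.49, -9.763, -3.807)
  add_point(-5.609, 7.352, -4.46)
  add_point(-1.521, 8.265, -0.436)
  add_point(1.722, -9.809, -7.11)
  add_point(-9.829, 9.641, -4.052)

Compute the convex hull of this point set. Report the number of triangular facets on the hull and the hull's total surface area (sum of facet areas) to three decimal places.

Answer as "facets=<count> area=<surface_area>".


Hull vertices (6/6): indices [0, 1, 2, 3, 4, 5].

Area of each hull facet:
  f1: (p1, p0, p5) → 231.1235
  f2: (p1, p4, p5) → 37.1720
  f3: (p1, p4, p0) → 34.0110
  f4: (p2, p4, p5) → 28.1232
  f5: (p2, p4, p0) → 186.7298
  f6: (p3, p0, p5) → 23.7776
  f7: (p3, p2, p5) → 12.2518
  f8: (p3, p2, p0) → 4.5953
Σ area = 557.784

Euler characteristic 6−12+8 = 2 ✓

facets=8 area=557.784


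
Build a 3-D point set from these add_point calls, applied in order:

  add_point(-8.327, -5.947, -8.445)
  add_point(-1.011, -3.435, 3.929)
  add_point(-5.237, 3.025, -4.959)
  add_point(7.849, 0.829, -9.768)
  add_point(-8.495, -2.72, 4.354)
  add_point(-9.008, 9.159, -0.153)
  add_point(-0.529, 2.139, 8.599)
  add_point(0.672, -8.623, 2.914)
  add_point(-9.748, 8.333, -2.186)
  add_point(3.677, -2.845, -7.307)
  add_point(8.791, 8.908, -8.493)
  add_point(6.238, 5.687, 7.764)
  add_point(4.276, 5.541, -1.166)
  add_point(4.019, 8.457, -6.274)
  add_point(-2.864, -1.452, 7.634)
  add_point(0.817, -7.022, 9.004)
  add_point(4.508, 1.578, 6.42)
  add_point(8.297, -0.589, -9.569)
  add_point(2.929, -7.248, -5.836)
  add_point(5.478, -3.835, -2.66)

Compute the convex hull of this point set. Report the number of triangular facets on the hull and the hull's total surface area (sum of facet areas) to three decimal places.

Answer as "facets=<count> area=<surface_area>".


Hull vertices (14/20): indices [0, 3, 4, 5, 6, 7, 8, 10, 11, 14, 15, 17, 18, 19].

Triangle areas on the boundary:
  f1: (p0, p10, p8) → 150.6290
  f2: (p17, p11, p10) → 79.9198
  f3: (p4, p15, p7) → 33.5901
  f4: (p4, p0, p7) → 69.9183
  f5: (p4, p0, p8) → 81.7436
  f6: (p3, p0, p10) → 63.8418
  f7: (p3, p17, p10) → 3.0153
  f8: (p3, p17, p0) → 13.1284
  f9: (p18, p0, p7) → 53.1383
  f10: (p18, p17, p0) → 50.0227
  f11: (p19, p15, p7) → 24.5149
  f12: (p19, p18, p7) → 22.6824
  f13: (p19, p18, p17) → 21.5406
  f14: (p19, p11, p15) → 80.4358
  f15: (p19, p17, p11) → 54.1265
  f16: (p5, p4, p8) → 14.7228
  f17: (p5, p10, p8) → 22.6740
  f18: (p5, p11, p10) → 138.0016
  f19: (p6, p11, p15) → 33.5839
  f20: (p6, p5, p11) → 52.5613
  f21: (p6, p5, p4) → 62.8507
  f22: (p14, p4, p15) → 20.7219
  f23: (p14, p6, p15) → 14.0875
  f24: (p14, p6, p4) → 10.1768
Σ area = 1171.628

Euler: V−E+F = 14−36+24 = 2.

facets=24 area=1171.628


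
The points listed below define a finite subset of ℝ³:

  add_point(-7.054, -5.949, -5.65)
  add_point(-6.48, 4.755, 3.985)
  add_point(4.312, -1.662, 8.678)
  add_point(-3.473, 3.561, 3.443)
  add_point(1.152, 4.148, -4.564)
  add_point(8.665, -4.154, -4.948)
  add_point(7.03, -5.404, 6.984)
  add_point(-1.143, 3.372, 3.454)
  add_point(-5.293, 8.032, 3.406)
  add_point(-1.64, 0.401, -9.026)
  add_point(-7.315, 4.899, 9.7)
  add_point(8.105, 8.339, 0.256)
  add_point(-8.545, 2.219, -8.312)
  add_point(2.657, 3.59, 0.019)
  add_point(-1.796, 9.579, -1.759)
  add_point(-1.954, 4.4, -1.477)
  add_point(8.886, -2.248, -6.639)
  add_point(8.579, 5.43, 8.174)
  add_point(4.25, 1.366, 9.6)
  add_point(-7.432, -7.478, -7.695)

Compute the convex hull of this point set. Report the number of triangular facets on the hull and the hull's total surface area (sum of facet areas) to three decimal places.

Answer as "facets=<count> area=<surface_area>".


facets=22 area=1091.700

Points on the hull: [2, 5, 6, 8, 9, 10, 11, 12, 14, 16, 17, 18, 19] (13 of 20).

Triangle areas on the boundary:
  f1: (p10, p19, p12) → 88.9967
  f2: (p6, p10, p19) → 169.9839
  f3: (p9, p19, p12) → 32.8129
  f4: (p9, p19, p16) → 51.6401
  f5: (p5, p19, p16) → 21.1483
  f6: (p5, p6, p19) → 100.8824
  f7: (p11, p9, p16) → 69.6395
  f8: (p2, p6, p10) → 15.8003
  f9: (p2, p18, p10) → 18.2573
  f10: (p2, p18, p6) → 4.2589
  f11: (p17, p18, p10) → 32.2805
  f12: (p17, p18, p6) → 22.9916
  f13: (p17, p5, p6) → 66.6410
  f14: (p17, p5, p16) → 20.6860
  f15: (p17, p11, p16) → 52.1753
  f16: (p14, p9, p12) → 40.4088
  f17: (p14, p11, p9) → 59.5844
  f18: (p8, p10, p12) → 42.7947
  f19: (p8, p14, p12) → 38.3748
  f20: (p8, p17, p10) → 54.2574
  f21: (p8, p17, p11) → 57.3342
  f22: (p8, p14, p11) → 30.7513
Σ area = 1091.700

Euler: V−E+F = 13−33+22 = 2.


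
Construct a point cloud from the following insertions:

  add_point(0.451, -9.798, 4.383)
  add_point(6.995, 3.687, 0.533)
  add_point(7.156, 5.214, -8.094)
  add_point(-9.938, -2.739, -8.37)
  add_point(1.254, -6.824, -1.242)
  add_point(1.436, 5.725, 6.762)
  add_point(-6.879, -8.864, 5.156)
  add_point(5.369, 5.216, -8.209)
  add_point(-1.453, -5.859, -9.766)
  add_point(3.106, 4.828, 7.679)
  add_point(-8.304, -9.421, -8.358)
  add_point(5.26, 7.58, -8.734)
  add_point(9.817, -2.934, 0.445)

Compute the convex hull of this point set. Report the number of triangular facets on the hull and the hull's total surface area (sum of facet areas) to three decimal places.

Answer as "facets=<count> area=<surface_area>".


facets=18 area=973.217

11 of the 13 inputs are extreme points: [0, 1, 2, 3, 5, 6, 8, 9, 10, 11, 12].

Triangle areas on the boundary:
  f1: (p8, p11, p3) → 68.5351
  f2: (p5, p11, p3) → 141.6783
  f3: (p5, p9, p11) → 16.2396
  f4: (p5, p6, p3) → 126.1129
  f5: (p5, p6, p9) → 17.7248
  f6: (p1, p9, p12) → 27.9716
  f7: (p1, p9, p11) → 31.5968
  f8: (p0, p9, p12) → 74.5787
  f9: (p0, p6, p9) → 56.5382
  f10: (p0, p8, p12) → 84.7950
  f11: (p2, p8, p12) → 81.2314
  f12: (p2, p8, p11) → 21.4379
  f13: (p2, p1, p12) → 31.2206
  f14: (p2, p1, p11) → 12.8389
  f15: (p10, p0, p6) → 50.5218
  f16: (p10, p0, p8) → 57.1737
  f17: (p10, p6, p3) → 46.7736
  f18: (p10, p8, p3) → 26.2479
Σ area = 973.217

Check V−E+F: 11 − 27 + 18 = 2.


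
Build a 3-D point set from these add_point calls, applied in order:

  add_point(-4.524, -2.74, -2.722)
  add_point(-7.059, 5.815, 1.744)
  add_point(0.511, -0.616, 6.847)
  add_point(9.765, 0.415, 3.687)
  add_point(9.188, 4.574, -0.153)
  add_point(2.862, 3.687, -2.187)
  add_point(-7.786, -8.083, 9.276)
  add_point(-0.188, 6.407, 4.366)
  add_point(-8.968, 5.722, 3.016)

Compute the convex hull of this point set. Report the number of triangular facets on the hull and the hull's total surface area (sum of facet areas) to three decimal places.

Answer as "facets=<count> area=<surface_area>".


Points on the hull: [0, 1, 2, 3, 4, 5, 6, 7, 8] (9 of 9).

Area of each hull facet:
  f1: (p0, p6, p8) → 72.9842
  f2: (p0, p6, p3) → 107.8865
  f3: (p4, p0, p3) → 44.3651
  f4: (p7, p6, p8) → 67.5683
  f5: (p7, p4, p3) → 29.9892
  f6: (p5, p4, p0) → 19.0878
  f7: (p2, p6, p3) → 32.1115
  f8: (p2, p7, p3) → 36.5272
  f9: (p2, p7, p6) → 33.6510
  f10: (p1, p0, p8) → 10.3707
  f11: (p1, p5, p0) → 44.9401
  f12: (p1, p7, p8) → 6.8951
  f13: (p1, p7, p4) → 29.2785
  f14: (p1, p5, p4) → 25.1272
Σ area = 560.782

Euler: V−E+F = 9−21+14 = 2.

facets=14 area=560.782


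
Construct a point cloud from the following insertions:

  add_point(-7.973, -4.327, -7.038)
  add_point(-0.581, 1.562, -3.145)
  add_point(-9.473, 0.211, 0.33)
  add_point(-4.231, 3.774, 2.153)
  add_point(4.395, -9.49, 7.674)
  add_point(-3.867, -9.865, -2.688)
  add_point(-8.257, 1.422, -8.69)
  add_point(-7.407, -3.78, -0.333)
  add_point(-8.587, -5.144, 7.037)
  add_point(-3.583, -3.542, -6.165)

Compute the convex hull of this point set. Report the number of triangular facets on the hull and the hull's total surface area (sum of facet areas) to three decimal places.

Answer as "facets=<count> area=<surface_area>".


facets=14 area=554.822

9 of the 10 inputs are extreme points: [0, 1, 2, 3, 4, 5, 6, 8, 9].

Area of each hull facet:
  f1: (p6, p3, p2) → 30.1410
  f2: (p8, p3, p2) → 28.4308
  f3: (p8, p3, p4) → 75.4431
  f4: (p8, p5, p4) → 71.4483
  f5: (p1, p3, p4) → 54.7739
  f6: (p1, p6, p3) → 32.2038
  f7: (p0, p8, p5) → 48.0514
  f8: (p0, p6, p2) → 25.2995
  f9: (p0, p8, p2) → 35.9728
  f10: (p9, p1, p6) → 24.0942
  f11: (p9, p0, p6) → 13.5758
  f12: (p9, p0, p5) → 16.3313
  f13: (p9, p5, p4) → 45.2389
  f14: (p9, p1, p4) → 53.8171
Σ area = 554.822

Euler: V−E+F = 9−21+14 = 2.


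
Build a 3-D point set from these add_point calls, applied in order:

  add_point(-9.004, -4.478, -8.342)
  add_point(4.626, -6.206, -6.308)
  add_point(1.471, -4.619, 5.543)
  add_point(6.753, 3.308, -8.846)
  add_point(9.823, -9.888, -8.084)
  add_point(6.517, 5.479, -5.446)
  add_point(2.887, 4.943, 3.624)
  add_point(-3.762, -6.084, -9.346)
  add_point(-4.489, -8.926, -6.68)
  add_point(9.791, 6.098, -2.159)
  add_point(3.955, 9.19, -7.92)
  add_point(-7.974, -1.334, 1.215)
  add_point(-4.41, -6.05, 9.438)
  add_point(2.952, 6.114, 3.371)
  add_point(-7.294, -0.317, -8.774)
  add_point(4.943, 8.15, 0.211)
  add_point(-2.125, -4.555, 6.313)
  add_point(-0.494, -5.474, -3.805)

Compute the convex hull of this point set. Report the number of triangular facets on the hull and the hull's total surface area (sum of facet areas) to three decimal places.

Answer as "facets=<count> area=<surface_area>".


14 of the 18 inputs are extreme points: [0, 2, 3, 4, 6, 7, 8, 9, 10, 11, 12, 13, 14, 15].

Triangle areas on the boundary:
  f1: (p11, p12, p0) → 38.5459
  f2: (p2, p12, p4) → 37.7896
  f3: (p2, p9, p4) → 117.2764
  f4: (p14, p7, p0) → 12.5214
  f5: (p14, p11, p0) → 22.2163
  f6: (p14, p11, p10) → 74.1045
  f7: (p3, p7, p4) → 84.1388
  f8: (p3, p9, p4) → 52.1185
  f9: (p3, p9, p10) → 24.8648
  f10: (p3, p14, p10) → 46.8616
  f11: (p3, p14, p7) → 47.0838
  f12: (p8, p12, p4) → 117.3636
  f13: (p8, p7, p4) → 27.9902
  f14: (p8, p12, p0) → 53.1572
  f15: (p8, p7, p0) → 11.0050
  f16: (p13, p11, p10) → 78.5364
  f17: (p13, p11, p12) → 66.9800
  f18: (p15, p9, p10) → 23.0204
  f19: (p15, p13, p10) → 11.8914
  f20: (p15, p13, p9) → 10.4291
  f21: (p6, p2, p12) → 32.2564
  f22: (p6, p13, p12) → 4.4633
  f23: (p6, p2, p9) → 41.7972
  f24: (p6, p13, p9) → 5.1966
Σ area = 1041.608

Check V−E+F: 14 − 36 + 24 = 2.

facets=24 area=1041.608


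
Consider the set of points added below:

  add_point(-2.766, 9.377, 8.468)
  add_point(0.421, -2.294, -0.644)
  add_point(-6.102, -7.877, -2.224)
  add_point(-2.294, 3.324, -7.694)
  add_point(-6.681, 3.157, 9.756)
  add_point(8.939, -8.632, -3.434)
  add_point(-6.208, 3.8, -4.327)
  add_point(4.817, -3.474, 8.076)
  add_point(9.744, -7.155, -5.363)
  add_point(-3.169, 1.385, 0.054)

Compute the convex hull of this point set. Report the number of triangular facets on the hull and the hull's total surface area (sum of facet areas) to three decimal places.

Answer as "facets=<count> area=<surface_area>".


facets=12 area=803.808

Hull vertices (8/10): indices [0, 2, 3, 4, 5, 6, 7, 8].

Per-facet area ½‖(b−a)×(c−a)‖:
  f1: (p3, p0, p8) → 138.3447
  f2: (p2, p3, p8) → 96.2970
  f3: (p7, p0, p4) → 49.8256
  f4: (p7, p0, p8) → 100.7215
  f5: (p7, p2, p4) → 96.8921
  f6: (p6, p2, p4) → 81.6049
  f7: (p6, p2, p3) → 30.7550
  f8: (p6, p0, p4) → 51.2395
  f9: (p6, p3, p0) → 33.5958
  f10: (p5, p2, p8) → 18.1499
  f11: (p5, p7, p8) → 14.4300
  f12: (p5, p7, p2) → 91.9522
Σ area = 803.808

Euler: V−E+F = 8−18+12 = 2.


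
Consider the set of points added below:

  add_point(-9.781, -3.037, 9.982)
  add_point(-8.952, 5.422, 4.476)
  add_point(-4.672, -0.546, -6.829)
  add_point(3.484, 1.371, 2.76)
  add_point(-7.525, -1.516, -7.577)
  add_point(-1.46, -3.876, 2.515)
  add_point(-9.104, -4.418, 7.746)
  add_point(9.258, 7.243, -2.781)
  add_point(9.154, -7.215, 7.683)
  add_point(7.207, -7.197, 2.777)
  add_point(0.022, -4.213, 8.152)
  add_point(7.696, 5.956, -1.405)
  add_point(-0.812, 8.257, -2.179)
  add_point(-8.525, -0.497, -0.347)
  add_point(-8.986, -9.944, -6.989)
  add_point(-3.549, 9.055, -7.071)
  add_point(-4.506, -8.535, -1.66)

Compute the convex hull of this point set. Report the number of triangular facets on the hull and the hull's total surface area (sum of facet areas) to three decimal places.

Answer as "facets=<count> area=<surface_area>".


Extreme-point indices: [0, 1, 2, 4, 6, 7, 8, 9, 12, 14, 15] — 11 of 17 on the boundary.

Triangle areas on the boundary:
  f1: (p1, p8, p0) → 98.8104
  f2: (p1, p8, p7) → 167.7885
  f3: (p1, p14, p0) → 91.1359
  f4: (p2, p15, p7) → 65.8539
  f5: (p2, p14, p7) → 52.5733
  f6: (p6, p14, p0) → 6.5385
  f7: (p6, p8, p0) → 23.6911
  f8: (p6, p8, p14) → 145.0492
  f9: (p9, p14, p7) → 148.8329
  f10: (p9, p8, p7) → 39.4752
  f11: (p9, p8, p14) → 31.1039
  f12: (p12, p15, p7) → 25.7348
  f13: (p12, p1, p7) → 36.3464
  f14: (p12, p1, p15) → 30.1852
  f15: (p4, p1, p15) → 69.8904
  f16: (p4, p1, p14) → 54.6282
  f17: (p4, p2, p15) → 13.6854
  f18: (p4, p2, p14) → 11.9054
Σ area = 1113.229

Euler: V−E+F = 11−27+18 = 2.

facets=18 area=1113.229


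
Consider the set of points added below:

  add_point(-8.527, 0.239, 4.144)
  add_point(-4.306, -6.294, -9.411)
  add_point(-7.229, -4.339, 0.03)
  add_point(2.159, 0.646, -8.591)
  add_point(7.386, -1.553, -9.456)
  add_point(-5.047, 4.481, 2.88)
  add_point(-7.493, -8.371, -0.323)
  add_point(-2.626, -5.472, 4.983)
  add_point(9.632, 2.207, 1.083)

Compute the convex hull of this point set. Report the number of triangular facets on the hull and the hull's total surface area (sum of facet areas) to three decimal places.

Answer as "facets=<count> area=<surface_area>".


facets=12 area=635.606

8 of the 9 inputs are extreme points: [0, 1, 3, 4, 5, 6, 7, 8].

Per-facet area ½‖(b−a)×(c−a)‖:
  f1: (p1, p6, p0) → 46.2590
  f2: (p1, p4, p6) → 57.4296
  f3: (p7, p6, p0) → 30.9400
  f4: (p7, p4, p8) → 85.1457
  f5: (p7, p4, p6) → 69.3750
  f6: (p5, p7, p0) → 23.1176
  f7: (p5, p7, p8) → 73.3505
  f8: (p5, p1, p0) → 43.9489
  f9: (p3, p4, p8) → 32.6119
  f10: (p3, p5, p8) → 80.8094
  f11: (p3, p1, p4) → 25.8101
  f12: (p3, p5, p1) → 66.8080
Σ area = 635.606

Euler: V−E+F = 8−18+12 = 2.


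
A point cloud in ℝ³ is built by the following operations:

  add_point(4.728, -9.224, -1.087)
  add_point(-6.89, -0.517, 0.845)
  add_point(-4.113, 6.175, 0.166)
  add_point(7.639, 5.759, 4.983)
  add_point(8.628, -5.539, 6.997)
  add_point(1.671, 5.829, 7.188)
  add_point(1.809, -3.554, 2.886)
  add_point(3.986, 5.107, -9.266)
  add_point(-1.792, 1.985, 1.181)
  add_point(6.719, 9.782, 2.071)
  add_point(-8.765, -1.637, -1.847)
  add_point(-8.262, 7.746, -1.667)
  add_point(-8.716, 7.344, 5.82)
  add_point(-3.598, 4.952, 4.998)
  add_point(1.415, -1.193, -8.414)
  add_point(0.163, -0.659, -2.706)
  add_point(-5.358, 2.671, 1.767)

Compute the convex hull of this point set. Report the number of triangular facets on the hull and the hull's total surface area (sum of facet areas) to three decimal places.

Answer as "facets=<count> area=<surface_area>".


Points on the hull: [0, 1, 3, 4, 5, 7, 9, 10, 11, 12, 14] (11 of 17).

Facet areas (half cross-product norm):
  f1: (p0, p4, p10) → 73.5925
  f2: (p0, p7, p4) → 79.7201
  f3: (p1, p4, p10) → 22.6330
  f4: (p1, p12, p10) → 13.4874
  f5: (p1, p12, p4) → 80.5109
  f6: (p5, p12, p4) → 54.6534
  f7: (p5, p12, p9) → 38.6802
  f8: (p11, p12, p10) → 35.2724
  f9: (p11, p7, p9) → 86.1217
  f10: (p11, p12, p9) → 57.5988
  f11: (p14, p0, p10) → 68.2971
  f12: (p14, p0, p7) → 30.5734
  f13: (p14, p11, p10) → 56.8205
  f14: (p14, p11, p7) → 49.0974
  f15: (p3, p5, p4) → 36.6275
  f16: (p3, p5, p9) → 16.0651
  f17: (p3, p7, p4) → 83.8795
  f18: (p3, p7, p9) → 30.6078
Σ area = 914.239

Euler characteristic 11−27+18 = 2 ✓

facets=18 area=914.239
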